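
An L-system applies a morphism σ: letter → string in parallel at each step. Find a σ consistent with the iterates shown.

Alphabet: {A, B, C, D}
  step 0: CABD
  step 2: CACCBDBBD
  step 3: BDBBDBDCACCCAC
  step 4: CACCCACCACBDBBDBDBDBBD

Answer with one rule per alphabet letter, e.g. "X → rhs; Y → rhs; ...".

  step 3 ⇒ step 4: BDBBDBDCACCCAC ⇒ C·AC·C·C·AC·C·AC·BD·B·BD·BD·BD·B·BD
    A ↦ B
    B ↦ C
    C ↦ BD
    D ↦ AC

A->B, B->C, C->BD, D->AC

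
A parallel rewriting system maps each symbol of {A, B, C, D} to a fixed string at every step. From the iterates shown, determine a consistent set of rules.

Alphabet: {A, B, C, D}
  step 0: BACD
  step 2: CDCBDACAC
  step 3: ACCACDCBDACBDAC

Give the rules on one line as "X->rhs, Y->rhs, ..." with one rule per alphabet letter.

  step 2 ⇒ step 3: CDCBDACAC ⇒ AC·C·AC·D·C·BD·AC·BD·AC
    A ↦ BD
    B ↦ D
    C ↦ AC
    D ↦ C

A->BD, B->D, C->AC, D->C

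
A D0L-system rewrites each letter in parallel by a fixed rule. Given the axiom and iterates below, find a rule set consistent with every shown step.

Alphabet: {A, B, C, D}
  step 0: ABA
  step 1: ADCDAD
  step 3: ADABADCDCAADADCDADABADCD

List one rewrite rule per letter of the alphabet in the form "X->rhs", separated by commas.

A->AD, B->CD, C->CA, D->AB

  step 0 ⇒ step 1: ABA ⇒ AD·CD·AD
    A ↦ AD
    B ↦ CD
    C ↦ CA  (constrained at step 1)
    D ↦ AB  (constrained at step 1)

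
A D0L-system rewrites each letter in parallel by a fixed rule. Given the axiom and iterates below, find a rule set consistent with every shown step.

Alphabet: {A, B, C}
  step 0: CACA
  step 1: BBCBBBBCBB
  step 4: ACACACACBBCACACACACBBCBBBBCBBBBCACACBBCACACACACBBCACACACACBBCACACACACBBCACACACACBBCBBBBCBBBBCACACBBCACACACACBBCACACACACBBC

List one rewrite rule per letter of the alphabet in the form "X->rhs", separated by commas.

  step 0 ⇒ step 1: CACA ⇒ BBC·BB·BBC·BB
    A ↦ BB
    C ↦ BBC
    B ↦ AC  (constrained at step 1)

A->BB, B->AC, C->BBC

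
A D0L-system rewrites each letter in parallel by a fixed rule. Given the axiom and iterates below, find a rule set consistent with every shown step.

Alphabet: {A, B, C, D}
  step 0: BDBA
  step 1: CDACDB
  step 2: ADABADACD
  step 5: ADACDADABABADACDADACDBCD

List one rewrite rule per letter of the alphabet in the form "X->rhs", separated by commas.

  step 1 ⇒ step 2: CDACDB ⇒ AD·A·B·AD·A·CD
    A ↦ B
    B ↦ CD
    C ↦ AD
    D ↦ A

A->B, B->CD, C->AD, D->A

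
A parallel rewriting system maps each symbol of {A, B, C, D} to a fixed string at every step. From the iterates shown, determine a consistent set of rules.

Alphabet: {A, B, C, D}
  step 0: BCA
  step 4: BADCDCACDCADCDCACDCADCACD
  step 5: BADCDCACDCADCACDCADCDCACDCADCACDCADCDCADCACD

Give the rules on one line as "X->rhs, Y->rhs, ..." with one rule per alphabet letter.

  step 4 ⇒ step 5: BADCDCACDCADCDCACDCADCACD ⇒ BA·D·CD·CA·CD·CA·D·CA·CD·CA·D·CD·CA·CD·CA·D·CA·CD·CA·D·CD·CA·D·CA·CD
    A ↦ D
    B ↦ BA
    C ↦ CA
    D ↦ CD

A->D, B->BA, C->CA, D->CD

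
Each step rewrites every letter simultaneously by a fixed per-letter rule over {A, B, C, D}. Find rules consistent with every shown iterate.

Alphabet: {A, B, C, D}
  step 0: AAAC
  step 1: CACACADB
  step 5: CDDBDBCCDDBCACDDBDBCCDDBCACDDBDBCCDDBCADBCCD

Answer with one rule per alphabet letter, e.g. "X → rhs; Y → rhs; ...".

  step 0 ⇒ step 1: AAAC ⇒ CA·CA·CA·DB
    A ↦ CA
    C ↦ DB
    B ↦ D  (constrained at step 1)
    D ↦ C  (constrained at step 1)

A->CA, B->D, C->DB, D->C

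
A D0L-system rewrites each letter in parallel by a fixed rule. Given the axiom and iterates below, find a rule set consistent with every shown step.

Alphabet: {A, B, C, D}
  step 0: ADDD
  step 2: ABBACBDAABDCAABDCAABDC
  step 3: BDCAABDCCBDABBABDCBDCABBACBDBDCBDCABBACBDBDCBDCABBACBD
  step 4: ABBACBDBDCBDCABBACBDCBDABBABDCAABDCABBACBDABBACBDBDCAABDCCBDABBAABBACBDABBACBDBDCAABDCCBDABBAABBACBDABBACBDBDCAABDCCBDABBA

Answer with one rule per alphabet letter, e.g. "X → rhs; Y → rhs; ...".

A->BDC, B->A, C->CBD, D->BBA

  step 3 ⇒ step 4: BDCAABDCCBDABBABDCBDCABBACBDBDCBDCABBACBDBDCBDCABBACBD ⇒ A·BBA·CBD·BDC·BDC·A·BBA·CBD·CBD·A·BBA·BDC·A·A·BDC·A·BBA·CBD·A·BBA·CBD·BDC·A·A·BDC·CBD·A·BBA·A·BBA·CBD·A·BBA·CBD·BDC·A·A·BDC·CBD·A·BBA·A·BBA·CBD·A·BBA·CBD·BDC·A·A·BDC·CBD·A·BBA
    A ↦ BDC
    B ↦ A
    C ↦ CBD
    D ↦ BBA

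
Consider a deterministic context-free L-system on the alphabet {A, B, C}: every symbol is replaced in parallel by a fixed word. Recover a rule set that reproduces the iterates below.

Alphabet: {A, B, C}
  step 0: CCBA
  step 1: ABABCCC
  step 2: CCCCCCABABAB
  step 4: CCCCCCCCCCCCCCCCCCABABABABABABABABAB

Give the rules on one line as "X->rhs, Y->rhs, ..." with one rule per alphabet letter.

  step 1 ⇒ step 2: ABABCCC ⇒ C·CC·C·CC·AB·AB·AB
    A ↦ C
    B ↦ CC
    C ↦ AB

A->C, B->CC, C->AB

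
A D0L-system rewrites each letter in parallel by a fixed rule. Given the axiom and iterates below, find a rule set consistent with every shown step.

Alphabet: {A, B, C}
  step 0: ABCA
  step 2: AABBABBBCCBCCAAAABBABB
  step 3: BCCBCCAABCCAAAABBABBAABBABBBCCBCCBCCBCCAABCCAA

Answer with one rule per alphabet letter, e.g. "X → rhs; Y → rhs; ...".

A->BCC, B->A, C->ABB

  step 2 ⇒ step 3: AABBABBBCCBCCAAAABBABB ⇒ BCC·BCC·A·A·BCC·A·A·A·ABB·ABB·A·ABB·ABB·BCC·BCC·BCC·BCC·A·A·BCC·A·A
    A ↦ BCC
    B ↦ A
    C ↦ ABB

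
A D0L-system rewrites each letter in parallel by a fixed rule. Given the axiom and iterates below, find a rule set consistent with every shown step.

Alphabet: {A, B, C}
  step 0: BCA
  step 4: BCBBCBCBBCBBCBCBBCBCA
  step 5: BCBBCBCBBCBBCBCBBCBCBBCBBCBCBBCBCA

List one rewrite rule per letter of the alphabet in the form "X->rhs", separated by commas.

A->CA, B->BC, C->B

  step 4 ⇒ step 5: BCBBCBCBBCBBCBCBBCBCA ⇒ BC·B·BC·BC·B·BC·B·BC·BC·B·BC·BC·B·BC·B·BC·BC·B·BC·B·CA
    A ↦ CA
    B ↦ BC
    C ↦ B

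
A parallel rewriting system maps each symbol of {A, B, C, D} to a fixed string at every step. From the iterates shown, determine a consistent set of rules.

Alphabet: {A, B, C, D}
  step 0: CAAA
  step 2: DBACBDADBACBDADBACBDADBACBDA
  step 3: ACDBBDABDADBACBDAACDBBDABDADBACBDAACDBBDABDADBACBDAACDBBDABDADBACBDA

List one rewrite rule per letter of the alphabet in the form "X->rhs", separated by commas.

  step 2 ⇒ step 3: DBACBDADBACBDADBACBDADBACBDA ⇒ AC·DB·BDA·BDA·DB·AC·BDA·AC·DB·BDA·BDA·DB·AC·BDA·AC·DB·BDA·BDA·DB·AC·BDA·AC·DB·BDA·BDA·DB·AC·BDA
    A ↦ BDA
    B ↦ DB
    C ↦ BDA
    D ↦ AC

A->BDA, B->DB, C->BDA, D->AC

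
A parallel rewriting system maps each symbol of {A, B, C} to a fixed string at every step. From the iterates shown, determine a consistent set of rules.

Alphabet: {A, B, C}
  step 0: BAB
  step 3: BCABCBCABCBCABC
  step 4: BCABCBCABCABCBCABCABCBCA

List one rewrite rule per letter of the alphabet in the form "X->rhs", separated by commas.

A->BC, B->BC, C->A

  step 3 ⇒ step 4: BCABCBCABCBCABC ⇒ BC·A·BC·BC·A·BC·A·BC·BC·A·BC·A·BC·BC·A
    A ↦ BC
    B ↦ BC
    C ↦ A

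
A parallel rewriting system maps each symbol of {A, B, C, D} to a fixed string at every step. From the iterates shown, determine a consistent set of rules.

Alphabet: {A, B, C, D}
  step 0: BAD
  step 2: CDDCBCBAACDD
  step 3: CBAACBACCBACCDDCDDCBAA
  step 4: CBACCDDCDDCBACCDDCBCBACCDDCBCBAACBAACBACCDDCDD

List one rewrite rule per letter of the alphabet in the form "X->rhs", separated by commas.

  step 3 ⇒ step 4: CBAACBACCBACCDDCDDCBAA ⇒ CB·AC·CDD·CDD·CB·AC·CDD·CB·CB·AC·CDD·CB·CB·A·A·CB·A·A·CB·AC·CDD·CDD
    A ↦ CDD
    B ↦ AC
    C ↦ CB
    D ↦ A

A->CDD, B->AC, C->CB, D->A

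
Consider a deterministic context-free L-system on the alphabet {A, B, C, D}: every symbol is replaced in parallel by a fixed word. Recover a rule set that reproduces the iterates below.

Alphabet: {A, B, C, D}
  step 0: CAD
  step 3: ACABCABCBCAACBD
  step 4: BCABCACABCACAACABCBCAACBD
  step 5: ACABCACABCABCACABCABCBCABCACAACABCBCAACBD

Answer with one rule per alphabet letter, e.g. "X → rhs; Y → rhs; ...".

A->BC, B->AC, C->A, D->BD

  step 4 ⇒ step 5: BCABCACABCACAACABCBCAACBD ⇒ AC·A·BC·AC·A·BC·A·BC·AC·A·BC·A·BC·BC·A·BC·AC·A·AC·A·BC·BC·A·AC·BD
    A ↦ BC
    B ↦ AC
    C ↦ A
    D ↦ BD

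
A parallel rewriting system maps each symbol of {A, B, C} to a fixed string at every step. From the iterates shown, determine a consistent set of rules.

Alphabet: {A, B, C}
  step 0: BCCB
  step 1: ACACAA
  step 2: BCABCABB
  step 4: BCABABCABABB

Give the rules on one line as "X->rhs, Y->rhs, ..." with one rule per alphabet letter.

  step 1 ⇒ step 2: ACACAA ⇒ B·CA·B·CA·B·B
    A ↦ B
    C ↦ CA
  step 0 ⇒ step 1: BCCB ⇒ A·CA·CA·A
    B ↦ A

A->B, B->A, C->CA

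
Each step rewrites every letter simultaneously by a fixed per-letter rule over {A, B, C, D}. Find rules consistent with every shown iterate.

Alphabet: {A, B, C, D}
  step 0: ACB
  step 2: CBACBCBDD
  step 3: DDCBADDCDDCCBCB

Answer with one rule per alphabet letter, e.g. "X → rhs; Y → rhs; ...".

A->BA, B->C, C->DD, D->CB

  step 2 ⇒ step 3: CBACBCBDD ⇒ DD·C·BA·DD·C·DD·C·CB·CB
    A ↦ BA
    B ↦ C
    C ↦ DD
    D ↦ CB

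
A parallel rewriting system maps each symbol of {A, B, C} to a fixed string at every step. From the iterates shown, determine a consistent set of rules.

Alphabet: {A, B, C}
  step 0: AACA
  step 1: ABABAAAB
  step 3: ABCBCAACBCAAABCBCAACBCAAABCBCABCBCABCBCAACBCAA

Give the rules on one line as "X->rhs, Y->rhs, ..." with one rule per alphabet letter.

A->AB, B->CBC, C->AA

  step 0 ⇒ step 1: AACA ⇒ AB·AB·AA·AB
    A ↦ AB
    C ↦ AA
    B ↦ CBC  (constrained at step 1)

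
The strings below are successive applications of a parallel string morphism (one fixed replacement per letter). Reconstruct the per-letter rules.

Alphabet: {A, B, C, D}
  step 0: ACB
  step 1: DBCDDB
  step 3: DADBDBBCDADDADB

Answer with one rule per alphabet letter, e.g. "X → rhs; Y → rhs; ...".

  step 0 ⇒ step 1: ACB ⇒ D·BCD·DB
    A ↦ D
    B ↦ DB
    C ↦ BCD
    D ↦ A  (constrained at step 1)

A->D, B->DB, C->BCD, D->A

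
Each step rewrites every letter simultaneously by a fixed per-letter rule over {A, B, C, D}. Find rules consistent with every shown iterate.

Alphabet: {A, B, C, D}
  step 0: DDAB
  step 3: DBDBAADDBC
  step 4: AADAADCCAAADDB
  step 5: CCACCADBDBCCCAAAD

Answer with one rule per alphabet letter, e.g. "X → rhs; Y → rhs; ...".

A->C, B->AD, C->DB, D->A

  step 4 ⇒ step 5: AADAADCCAAADDB ⇒ C·C·A·C·C·A·DB·DB·C·C·C·A·A·AD
    A ↦ C
    B ↦ AD
    C ↦ DB
    D ↦ A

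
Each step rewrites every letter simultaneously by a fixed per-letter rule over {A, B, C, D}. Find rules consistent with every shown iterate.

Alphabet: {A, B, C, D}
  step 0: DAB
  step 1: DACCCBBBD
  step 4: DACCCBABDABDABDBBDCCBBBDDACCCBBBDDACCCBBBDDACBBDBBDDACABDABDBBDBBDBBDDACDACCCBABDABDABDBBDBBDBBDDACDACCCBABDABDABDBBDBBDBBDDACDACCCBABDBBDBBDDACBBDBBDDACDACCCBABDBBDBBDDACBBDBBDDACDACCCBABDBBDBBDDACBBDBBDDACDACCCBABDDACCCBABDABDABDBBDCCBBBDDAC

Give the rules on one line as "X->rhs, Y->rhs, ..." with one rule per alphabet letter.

A->CCB, B->BBD, C->ABD, D->DAC

  step 0 ⇒ step 1: DAB ⇒ DAC·CCB·BBD
    A ↦ CCB
    B ↦ BBD
    D ↦ DAC
    C ↦ ABD  (constrained at step 1)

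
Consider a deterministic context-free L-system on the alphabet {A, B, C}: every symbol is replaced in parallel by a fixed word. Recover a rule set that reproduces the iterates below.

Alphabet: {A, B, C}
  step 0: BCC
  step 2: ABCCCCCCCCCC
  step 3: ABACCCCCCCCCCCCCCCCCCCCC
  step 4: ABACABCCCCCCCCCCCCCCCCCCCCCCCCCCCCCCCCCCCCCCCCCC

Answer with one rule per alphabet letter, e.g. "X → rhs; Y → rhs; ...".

  step 3 ⇒ step 4: ABACCCCCCCCCCCCCCCCCCCCC ⇒ AB·AC·AB·CC·CC·CC·CC·CC·CC·CC·CC·CC·CC·CC·CC·CC·CC·CC·CC·CC·CC·CC·CC·CC
    A ↦ AB
    B ↦ AC
    C ↦ CC

A->AB, B->AC, C->CC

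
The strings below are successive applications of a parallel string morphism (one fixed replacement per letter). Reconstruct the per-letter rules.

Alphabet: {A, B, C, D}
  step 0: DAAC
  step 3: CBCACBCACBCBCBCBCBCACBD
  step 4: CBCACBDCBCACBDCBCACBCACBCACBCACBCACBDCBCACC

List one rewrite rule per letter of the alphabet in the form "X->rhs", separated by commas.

A->D, B->CA, C->CB, D->CC

  step 3 ⇒ step 4: CBCACBCACBCBCBCBCBCACBD ⇒ CB·CA·CB·D·CB·CA·CB·D·CB·CA·CB·CA·CB·CA·CB·CA·CB·CA·CB·D·CB·CA·CC
    A ↦ D
    B ↦ CA
    C ↦ CB
    D ↦ CC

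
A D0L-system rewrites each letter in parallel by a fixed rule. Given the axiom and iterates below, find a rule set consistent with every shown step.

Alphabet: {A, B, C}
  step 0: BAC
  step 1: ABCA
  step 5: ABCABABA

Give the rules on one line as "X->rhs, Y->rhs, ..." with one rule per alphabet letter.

A->B, B->A, C->CA

  step 0 ⇒ step 1: BAC ⇒ A·B·CA
    A ↦ B
    B ↦ A
    C ↦ CA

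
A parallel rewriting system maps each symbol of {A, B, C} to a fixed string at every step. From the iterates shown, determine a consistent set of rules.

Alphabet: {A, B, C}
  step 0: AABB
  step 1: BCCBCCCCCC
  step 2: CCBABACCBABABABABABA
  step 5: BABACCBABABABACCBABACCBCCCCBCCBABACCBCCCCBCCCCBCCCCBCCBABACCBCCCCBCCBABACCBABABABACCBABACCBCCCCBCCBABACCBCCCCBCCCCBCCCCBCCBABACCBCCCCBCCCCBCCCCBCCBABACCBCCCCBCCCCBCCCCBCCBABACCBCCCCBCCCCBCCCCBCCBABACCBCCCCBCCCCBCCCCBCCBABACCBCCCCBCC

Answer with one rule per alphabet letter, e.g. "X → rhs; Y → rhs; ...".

A->BCC, B->CC, C->BA

  step 1 ⇒ step 2: BCCBCCCCCC ⇒ CC·BA·BA·CC·BA·BA·BA·BA·BA·BA
    B ↦ CC
    C ↦ BA
  step 0 ⇒ step 1: AABB ⇒ BCC·BCC·CC·CC
    A ↦ BCC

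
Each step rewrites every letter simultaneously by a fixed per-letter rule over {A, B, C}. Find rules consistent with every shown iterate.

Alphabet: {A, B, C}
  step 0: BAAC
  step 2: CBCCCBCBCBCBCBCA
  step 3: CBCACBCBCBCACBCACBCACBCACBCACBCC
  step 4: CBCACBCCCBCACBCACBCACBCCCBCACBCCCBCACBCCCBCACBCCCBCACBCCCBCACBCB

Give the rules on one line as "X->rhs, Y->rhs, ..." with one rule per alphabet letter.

  step 3 ⇒ step 4: CBCACBCBCBCACBCACBCACBCACBCACBCC ⇒ CB·CA·CB·CC·CB·CA·CB·CA·CB·CA·CB·CC·CB·CA·CB·CC·CB·CA·CB·CC·CB·CA·CB·CC·CB·CA·CB·CC·CB·CA·CB·CB
    A ↦ CC
    B ↦ CA
    C ↦ CB

A->CC, B->CA, C->CB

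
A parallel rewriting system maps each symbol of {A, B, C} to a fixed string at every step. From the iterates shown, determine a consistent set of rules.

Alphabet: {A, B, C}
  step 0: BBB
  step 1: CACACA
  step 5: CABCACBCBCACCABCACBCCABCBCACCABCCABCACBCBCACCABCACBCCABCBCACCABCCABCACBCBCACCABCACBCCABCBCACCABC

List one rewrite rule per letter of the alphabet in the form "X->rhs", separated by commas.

A->AC, B->CA, C->BC

  step 0 ⇒ step 1: BBB ⇒ CA·CA·CA
    B ↦ CA
    A ↦ AC  (constrained at step 1)
    C ↦ BC  (constrained at step 1)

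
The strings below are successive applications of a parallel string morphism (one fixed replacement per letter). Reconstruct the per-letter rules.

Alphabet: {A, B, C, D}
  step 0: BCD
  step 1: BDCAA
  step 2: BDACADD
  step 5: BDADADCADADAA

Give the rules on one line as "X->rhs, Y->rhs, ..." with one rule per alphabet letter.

A->D, B->BD, C->CA, D->A

  step 1 ⇒ step 2: BDCAA ⇒ BD·A·CA·D·D
    A ↦ D
    B ↦ BD
    C ↦ CA
    D ↦ A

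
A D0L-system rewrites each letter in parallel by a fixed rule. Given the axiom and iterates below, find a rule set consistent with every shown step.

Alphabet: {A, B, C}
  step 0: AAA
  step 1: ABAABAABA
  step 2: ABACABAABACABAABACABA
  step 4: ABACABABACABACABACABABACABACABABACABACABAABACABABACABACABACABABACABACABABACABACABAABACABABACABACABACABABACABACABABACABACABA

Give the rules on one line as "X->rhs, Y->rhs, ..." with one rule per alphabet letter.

  step 1 ⇒ step 2: ABAABAABA ⇒ ABA·C·ABA·ABA·C·ABA·ABA·C·ABA
    A ↦ ABA
    B ↦ C
    C ↦ BAC  (constrained at step 2)

A->ABA, B->C, C->BAC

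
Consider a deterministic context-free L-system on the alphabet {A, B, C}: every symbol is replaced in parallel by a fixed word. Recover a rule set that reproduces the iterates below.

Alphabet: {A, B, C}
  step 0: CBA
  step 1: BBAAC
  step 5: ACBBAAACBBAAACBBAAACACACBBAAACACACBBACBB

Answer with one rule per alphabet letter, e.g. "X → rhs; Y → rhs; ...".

  step 0 ⇒ step 1: CBA ⇒ BB·A·AC
    A ↦ AC
    B ↦ A
    C ↦ BB

A->AC, B->A, C->BB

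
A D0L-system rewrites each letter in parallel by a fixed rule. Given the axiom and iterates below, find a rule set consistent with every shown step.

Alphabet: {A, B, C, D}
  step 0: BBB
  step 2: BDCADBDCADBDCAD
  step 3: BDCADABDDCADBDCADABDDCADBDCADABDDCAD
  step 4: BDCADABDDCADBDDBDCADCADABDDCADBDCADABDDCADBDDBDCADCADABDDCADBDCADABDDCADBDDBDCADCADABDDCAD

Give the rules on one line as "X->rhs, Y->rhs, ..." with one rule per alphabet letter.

A->BDD, B->BD, C->A, D->CAD

  step 3 ⇒ step 4: BDCADABDDCADBDCADABDDCADBDCADABDDCAD ⇒ BD·CAD·A·BDD·CAD·BDD·BD·CAD·CAD·A·BDD·CAD·BD·CAD·A·BDD·CAD·BDD·BD·CAD·CAD·A·BDD·CAD·BD·CAD·A·BDD·CAD·BDD·BD·CAD·CAD·A·BDD·CAD
    A ↦ BDD
    B ↦ BD
    C ↦ A
    D ↦ CAD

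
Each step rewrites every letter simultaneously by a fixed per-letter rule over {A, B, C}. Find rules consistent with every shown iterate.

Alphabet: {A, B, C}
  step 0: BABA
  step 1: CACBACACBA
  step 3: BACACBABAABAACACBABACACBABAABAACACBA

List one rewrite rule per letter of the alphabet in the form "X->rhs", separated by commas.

A->BA, B->CAC, C->A

  step 0 ⇒ step 1: BABA ⇒ CAC·BA·CAC·BA
    A ↦ BA
    B ↦ CAC
    C ↦ A  (constrained at step 1)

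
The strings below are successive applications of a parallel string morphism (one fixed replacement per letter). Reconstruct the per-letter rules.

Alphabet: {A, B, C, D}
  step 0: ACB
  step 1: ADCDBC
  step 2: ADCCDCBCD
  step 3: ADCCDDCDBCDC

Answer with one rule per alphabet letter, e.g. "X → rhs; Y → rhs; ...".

A->ADC, B->BC, C->D, D->C

  step 2 ⇒ step 3: ADCCDCBCD ⇒ ADC·C·D·D·C·D·BC·D·C
    A ↦ ADC
    B ↦ BC
    C ↦ D
    D ↦ C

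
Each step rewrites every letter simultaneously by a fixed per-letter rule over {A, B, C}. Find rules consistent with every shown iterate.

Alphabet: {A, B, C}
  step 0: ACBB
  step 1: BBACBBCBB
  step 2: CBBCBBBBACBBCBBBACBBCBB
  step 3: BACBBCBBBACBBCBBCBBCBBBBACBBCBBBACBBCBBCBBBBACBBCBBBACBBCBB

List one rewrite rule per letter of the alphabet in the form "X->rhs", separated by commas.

  step 2 ⇒ step 3: CBBCBBBBACBBCBBBACBBCBB ⇒ BA·CBB·CBB·BA·CBB·CBB·CBB·CBB·B·BA·CBB·CBB·BA·CBB·CBB·CBB·B·BA·CBB·CBB·BA·CBB·CBB
    A ↦ B
    B ↦ CBB
    C ↦ BA

A->B, B->CBB, C->BA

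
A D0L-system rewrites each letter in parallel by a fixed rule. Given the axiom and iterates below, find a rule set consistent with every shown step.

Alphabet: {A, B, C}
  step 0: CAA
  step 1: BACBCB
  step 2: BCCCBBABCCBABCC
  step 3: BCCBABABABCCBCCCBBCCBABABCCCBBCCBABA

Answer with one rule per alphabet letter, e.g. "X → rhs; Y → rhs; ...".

A->CB, B->BCC, C->BA

  step 2 ⇒ step 3: BCCCBBABCCBABCC ⇒ BCC·BA·BA·BA·BCC·BCC·CB·BCC·BA·BA·BCC·CB·BCC·BA·BA
    A ↦ CB
    B ↦ BCC
    C ↦ BA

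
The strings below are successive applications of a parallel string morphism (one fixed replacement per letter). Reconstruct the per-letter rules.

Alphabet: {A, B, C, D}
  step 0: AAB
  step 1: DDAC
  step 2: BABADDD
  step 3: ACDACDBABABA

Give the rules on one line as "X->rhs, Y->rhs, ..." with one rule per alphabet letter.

  step 2 ⇒ step 3: BABADDD ⇒ AC·D·AC·D·BA·BA·BA
    A ↦ D
    B ↦ AC
    D ↦ BA
  step 1 ⇒ step 2: DDAC ⇒ BA·BA·D·DD
    C ↦ DD

A->D, B->AC, C->DD, D->BA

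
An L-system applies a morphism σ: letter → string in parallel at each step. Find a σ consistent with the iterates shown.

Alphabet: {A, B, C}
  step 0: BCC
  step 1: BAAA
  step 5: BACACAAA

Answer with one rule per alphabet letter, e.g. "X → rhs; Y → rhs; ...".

  step 0 ⇒ step 1: BCC ⇒ BA·A·A
    B ↦ BA
    C ↦ A
    A ↦ C  (constrained at step 1)

A->C, B->BA, C->A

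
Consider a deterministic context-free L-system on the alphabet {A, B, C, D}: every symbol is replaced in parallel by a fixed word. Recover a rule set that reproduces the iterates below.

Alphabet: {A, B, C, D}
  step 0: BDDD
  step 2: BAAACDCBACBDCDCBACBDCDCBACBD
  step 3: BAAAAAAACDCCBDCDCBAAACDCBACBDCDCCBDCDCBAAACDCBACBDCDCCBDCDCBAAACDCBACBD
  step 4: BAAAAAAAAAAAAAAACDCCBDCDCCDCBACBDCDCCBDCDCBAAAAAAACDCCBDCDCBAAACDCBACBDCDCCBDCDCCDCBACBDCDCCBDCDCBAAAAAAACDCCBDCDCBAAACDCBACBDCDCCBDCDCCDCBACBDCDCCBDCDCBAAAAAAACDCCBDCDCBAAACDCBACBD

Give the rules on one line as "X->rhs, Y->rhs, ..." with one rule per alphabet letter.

A->AA, B->BA, C->CDC, D->CBD

  step 3 ⇒ step 4: BAAAAAAACDCCBDCDCBAAACDCBACBDCDCCBDCDCBAAACDCBACBDCDCCBDCDCBAAACDCBACBD ⇒ BA·AA·AA·AA·AA·AA·AA·AA·CDC·CBD·CDC·CDC·BA·CBD·CDC·CBD·CDC·BA·AA·AA·AA·CDC·CBD·CDC·BA·AA·CDC·BA·CBD·CDC·CBD·CDC·CDC·BA·CBD·CDC·CBD·CDC·BA·AA·AA·AA·CDC·CBD·CDC·BA·AA·CDC·BA·CBD·CDC·CBD·CDC·CDC·BA·CBD·CDC·CBD·CDC·BA·AA·AA·AA·CDC·CBD·CDC·BA·AA·CDC·BA·CBD
    A ↦ AA
    B ↦ BA
    C ↦ CDC
    D ↦ CBD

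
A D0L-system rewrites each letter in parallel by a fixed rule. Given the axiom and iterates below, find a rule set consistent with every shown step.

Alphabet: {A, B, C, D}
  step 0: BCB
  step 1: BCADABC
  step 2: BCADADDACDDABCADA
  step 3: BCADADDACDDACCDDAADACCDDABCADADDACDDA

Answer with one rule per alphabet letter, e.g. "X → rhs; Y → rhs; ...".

  step 2 ⇒ step 3: BCADADDACDDABCADA ⇒ BC·ADA·DDA·C·DDA·C·C·DDA·ADA·C·C·DDA·BC·ADA·DDA·C·DDA
    A ↦ DDA
    B ↦ BC
    C ↦ ADA
    D ↦ C

A->DDA, B->BC, C->ADA, D->C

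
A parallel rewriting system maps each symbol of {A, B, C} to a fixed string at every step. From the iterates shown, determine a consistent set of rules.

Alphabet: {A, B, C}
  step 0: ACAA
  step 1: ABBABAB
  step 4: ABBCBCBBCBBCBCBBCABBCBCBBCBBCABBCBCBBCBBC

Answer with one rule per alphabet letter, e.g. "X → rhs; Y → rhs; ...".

A->AB, B->BC, C->B

  step 0 ⇒ step 1: ACAA ⇒ AB·B·AB·AB
    A ↦ AB
    C ↦ B
    B ↦ BC  (constrained at step 1)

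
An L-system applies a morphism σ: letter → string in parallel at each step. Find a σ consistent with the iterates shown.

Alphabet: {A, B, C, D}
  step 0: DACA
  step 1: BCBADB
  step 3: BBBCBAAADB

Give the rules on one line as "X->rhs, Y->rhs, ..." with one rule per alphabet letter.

  step 0 ⇒ step 1: DACA ⇒ BC·B·AD·B
    A ↦ B
    C ↦ AD
    D ↦ BC
    B ↦ A  (constrained at step 1)

A->B, B->A, C->AD, D->BC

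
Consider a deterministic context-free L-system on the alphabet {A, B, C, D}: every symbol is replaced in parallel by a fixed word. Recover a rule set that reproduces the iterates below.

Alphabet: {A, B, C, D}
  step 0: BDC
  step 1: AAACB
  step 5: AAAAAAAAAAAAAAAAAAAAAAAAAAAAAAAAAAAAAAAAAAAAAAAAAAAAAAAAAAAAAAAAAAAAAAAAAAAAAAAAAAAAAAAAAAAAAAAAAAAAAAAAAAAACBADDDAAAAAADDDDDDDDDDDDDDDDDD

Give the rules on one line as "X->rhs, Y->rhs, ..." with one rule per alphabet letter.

A->DDD, B->A, C->CB, D->AA

  step 0 ⇒ step 1: BDC ⇒ A·AA·CB
    B ↦ A
    C ↦ CB
    D ↦ AA
    A ↦ DDD  (constrained at step 1)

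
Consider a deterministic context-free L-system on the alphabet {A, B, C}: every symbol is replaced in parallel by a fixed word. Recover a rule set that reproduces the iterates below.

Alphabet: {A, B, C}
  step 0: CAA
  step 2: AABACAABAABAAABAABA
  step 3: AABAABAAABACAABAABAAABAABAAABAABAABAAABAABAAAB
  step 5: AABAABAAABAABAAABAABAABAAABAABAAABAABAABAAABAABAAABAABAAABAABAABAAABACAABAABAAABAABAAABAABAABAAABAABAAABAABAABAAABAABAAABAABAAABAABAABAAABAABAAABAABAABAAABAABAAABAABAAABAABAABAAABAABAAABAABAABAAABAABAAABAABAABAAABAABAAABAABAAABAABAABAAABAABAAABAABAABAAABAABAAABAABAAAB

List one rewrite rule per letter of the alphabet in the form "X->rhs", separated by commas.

A->AAB, B->A, C->AC

  step 2 ⇒ step 3: AABACAABAABAAABAABA ⇒ AAB·AAB·A·AAB·AC·AAB·AAB·A·AAB·AAB·A·AAB·AAB·AAB·A·AAB·AAB·A·AAB
    A ↦ AAB
    B ↦ A
    C ↦ AC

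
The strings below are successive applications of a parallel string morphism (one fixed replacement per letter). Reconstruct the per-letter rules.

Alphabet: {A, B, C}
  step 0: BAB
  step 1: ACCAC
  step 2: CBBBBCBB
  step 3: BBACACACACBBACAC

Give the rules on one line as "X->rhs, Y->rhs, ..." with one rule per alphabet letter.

A->C, B->AC, C->BB

  step 2 ⇒ step 3: CBBBBCBB ⇒ BB·AC·AC·AC·AC·BB·AC·AC
    B ↦ AC
    C ↦ BB
  step 0 ⇒ step 1: BAB ⇒ AC·C·AC
    A ↦ C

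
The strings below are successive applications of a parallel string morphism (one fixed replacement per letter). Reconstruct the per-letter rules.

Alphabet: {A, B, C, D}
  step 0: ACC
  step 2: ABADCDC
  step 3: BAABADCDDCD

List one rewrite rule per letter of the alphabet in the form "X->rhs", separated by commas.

A->BA, B->A, C->D, D->DC

  step 2 ⇒ step 3: ABADCDC ⇒ BA·A·BA·DC·D·DC·D
    A ↦ BA
    B ↦ A
    C ↦ D
    D ↦ DC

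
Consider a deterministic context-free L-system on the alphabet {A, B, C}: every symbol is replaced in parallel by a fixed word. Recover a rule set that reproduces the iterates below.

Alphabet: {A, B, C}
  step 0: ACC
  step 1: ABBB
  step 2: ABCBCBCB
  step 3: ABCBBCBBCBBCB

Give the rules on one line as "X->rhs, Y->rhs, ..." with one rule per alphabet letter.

A->AB, B->CB, C->B

  step 2 ⇒ step 3: ABCBCBCB ⇒ AB·CB·B·CB·B·CB·B·CB
    A ↦ AB
    B ↦ CB
    C ↦ B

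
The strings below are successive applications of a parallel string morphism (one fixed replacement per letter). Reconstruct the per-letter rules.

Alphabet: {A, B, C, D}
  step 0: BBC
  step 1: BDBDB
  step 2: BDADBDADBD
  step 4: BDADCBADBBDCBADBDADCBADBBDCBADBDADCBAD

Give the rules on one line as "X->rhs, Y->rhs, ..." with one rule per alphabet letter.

A->CB, B->BD, C->B, D->AD

  step 1 ⇒ step 2: BDBDB ⇒ BD·AD·BD·AD·BD
    B ↦ BD
    D ↦ AD
    A ↦ CB  (constrained at step 2)
  step 0 ⇒ step 1: BBC ⇒ BD·BD·B
    C ↦ B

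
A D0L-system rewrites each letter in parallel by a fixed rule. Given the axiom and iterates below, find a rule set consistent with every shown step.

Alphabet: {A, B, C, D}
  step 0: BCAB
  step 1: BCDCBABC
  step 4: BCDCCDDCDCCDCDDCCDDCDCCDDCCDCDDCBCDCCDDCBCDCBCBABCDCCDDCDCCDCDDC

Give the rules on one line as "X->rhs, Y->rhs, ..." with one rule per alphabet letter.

A->BA, B->BC, C->DC, D->CD

  step 0 ⇒ step 1: BCAB ⇒ BC·DC·BA·BC
    A ↦ BA
    B ↦ BC
    C ↦ DC
    D ↦ CD  (constrained at step 1)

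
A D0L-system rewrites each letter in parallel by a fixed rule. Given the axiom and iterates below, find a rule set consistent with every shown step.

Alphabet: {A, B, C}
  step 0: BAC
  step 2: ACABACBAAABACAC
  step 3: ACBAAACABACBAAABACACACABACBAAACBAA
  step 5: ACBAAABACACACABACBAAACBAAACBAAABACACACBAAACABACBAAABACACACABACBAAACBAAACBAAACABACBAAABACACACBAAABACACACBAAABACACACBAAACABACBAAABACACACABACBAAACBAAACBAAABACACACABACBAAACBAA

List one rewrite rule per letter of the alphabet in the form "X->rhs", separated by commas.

A->AC, B->AB, C->BAA

  step 2 ⇒ step 3: ACABACBAAABACAC ⇒ AC·BAA·AC·AB·AC·BAA·AB·AC·AC·AC·AB·AC·BAA·AC·BAA
    A ↦ AC
    B ↦ AB
    C ↦ BAA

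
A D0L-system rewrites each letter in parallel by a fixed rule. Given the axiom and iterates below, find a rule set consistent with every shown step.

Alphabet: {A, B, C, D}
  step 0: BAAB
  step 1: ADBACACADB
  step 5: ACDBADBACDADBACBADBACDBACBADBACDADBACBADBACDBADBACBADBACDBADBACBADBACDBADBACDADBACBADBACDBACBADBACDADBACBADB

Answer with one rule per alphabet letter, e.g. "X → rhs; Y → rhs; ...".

  step 0 ⇒ step 1: BAAB ⇒ ADB·AC·AC·ADB
    A ↦ AC
    B ↦ ADB
    C ↦ D  (constrained at step 1)
    D ↦ B  (constrained at step 1)

A->AC, B->ADB, C->D, D->B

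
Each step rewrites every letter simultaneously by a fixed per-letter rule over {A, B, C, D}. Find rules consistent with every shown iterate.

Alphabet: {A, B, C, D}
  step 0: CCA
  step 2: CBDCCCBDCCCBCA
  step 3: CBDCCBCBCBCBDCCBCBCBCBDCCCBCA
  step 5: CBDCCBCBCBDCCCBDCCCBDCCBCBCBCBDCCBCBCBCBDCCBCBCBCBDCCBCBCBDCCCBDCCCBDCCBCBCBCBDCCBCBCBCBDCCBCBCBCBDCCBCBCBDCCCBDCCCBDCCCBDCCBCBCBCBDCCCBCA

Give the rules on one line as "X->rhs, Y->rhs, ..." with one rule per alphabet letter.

A->CA, B->DCC, C->CB, D->B

  step 2 ⇒ step 3: CBDCCCBDCCCBCA ⇒ CB·DCC·B·CB·CB·CB·DCC·B·CB·CB·CB·DCC·CB·CA
    A ↦ CA
    B ↦ DCC
    C ↦ CB
    D ↦ B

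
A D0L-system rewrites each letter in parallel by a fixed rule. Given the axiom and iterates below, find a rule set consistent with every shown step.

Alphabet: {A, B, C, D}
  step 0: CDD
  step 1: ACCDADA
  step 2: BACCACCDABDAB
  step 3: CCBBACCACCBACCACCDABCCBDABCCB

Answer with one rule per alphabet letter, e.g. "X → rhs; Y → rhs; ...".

A->B, B->CCB, C->ACC, D->DA

  step 2 ⇒ step 3: BACCACCDABDAB ⇒ CCB·B·ACC·ACC·B·ACC·ACC·DA·B·CCB·DA·B·CCB
    A ↦ B
    B ↦ CCB
    C ↦ ACC
    D ↦ DA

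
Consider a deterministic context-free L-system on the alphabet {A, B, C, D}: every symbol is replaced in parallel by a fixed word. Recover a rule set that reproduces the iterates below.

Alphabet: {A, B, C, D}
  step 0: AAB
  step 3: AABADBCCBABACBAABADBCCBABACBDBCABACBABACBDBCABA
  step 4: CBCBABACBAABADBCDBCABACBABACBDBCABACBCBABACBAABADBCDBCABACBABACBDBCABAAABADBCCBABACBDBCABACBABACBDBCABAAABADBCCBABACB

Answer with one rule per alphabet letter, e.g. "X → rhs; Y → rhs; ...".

A->CB, B->ABA, C->DBC, D->A

  step 3 ⇒ step 4: AABADBCCBABACBAABADBCCBABACBDBCABACBABACBDBCABA ⇒ CB·CB·ABA·CB·A·ABA·DBC·DBC·ABA·CB·ABA·CB·DBC·ABA·CB·CB·ABA·CB·A·ABA·DBC·DBC·ABA·CB·ABA·CB·DBC·ABA·A·ABA·DBC·CB·ABA·CB·DBC·ABA·CB·ABA·CB·DBC·ABA·A·ABA·DBC·CB·ABA·CB
    A ↦ CB
    B ↦ ABA
    C ↦ DBC
    D ↦ A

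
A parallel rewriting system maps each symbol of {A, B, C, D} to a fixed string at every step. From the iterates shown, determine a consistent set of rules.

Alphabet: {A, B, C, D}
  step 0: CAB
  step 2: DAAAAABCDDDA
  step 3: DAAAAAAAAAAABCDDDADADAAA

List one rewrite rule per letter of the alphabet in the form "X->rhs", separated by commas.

  step 2 ⇒ step 3: DAAAAABCDDDA ⇒ DA·AA·AA·AA·AA·AA·BCD·D·DA·DA·DA·AA
    A ↦ AA
    B ↦ BCD
    C ↦ D
    D ↦ DA

A->AA, B->BCD, C->D, D->DA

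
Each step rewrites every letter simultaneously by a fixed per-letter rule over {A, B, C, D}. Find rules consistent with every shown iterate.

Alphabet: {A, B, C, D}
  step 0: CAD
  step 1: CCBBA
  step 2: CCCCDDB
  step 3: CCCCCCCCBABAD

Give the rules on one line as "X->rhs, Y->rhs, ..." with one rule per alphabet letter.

  step 2 ⇒ step 3: CCCCDDB ⇒ CC·CC·CC·CC·BA·BA·D
    B ↦ D
    C ↦ CC
    D ↦ BA
  step 0 ⇒ step 1: CAD ⇒ CC·B·BA
    A ↦ B

A->B, B->D, C->CC, D->BA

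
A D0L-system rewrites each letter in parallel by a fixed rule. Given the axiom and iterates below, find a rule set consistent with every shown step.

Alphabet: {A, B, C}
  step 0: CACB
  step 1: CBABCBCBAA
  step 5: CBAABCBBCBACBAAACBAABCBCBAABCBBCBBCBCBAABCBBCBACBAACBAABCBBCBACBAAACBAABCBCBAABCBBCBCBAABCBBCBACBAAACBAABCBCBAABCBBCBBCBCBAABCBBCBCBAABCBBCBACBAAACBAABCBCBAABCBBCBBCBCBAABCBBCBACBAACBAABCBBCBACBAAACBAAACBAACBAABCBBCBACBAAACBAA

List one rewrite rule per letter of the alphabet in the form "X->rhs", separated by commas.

  step 0 ⇒ step 1: CACB ⇒ CBA·BCB·CBA·A
    A ↦ BCB
    B ↦ A
    C ↦ CBA

A->BCB, B->A, C->CBA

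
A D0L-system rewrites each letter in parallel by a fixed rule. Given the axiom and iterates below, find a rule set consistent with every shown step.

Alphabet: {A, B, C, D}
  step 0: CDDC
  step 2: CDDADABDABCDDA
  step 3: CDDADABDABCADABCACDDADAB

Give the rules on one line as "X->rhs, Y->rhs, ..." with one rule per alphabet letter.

  step 2 ⇒ step 3: CDDADABDABCDDA ⇒ CD·DA·DA·B·DA·B·CA·DA·B·CA·CD·DA·DA·B
    A ↦ B
    B ↦ CA
    C ↦ CD
    D ↦ DA

A->B, B->CA, C->CD, D->DA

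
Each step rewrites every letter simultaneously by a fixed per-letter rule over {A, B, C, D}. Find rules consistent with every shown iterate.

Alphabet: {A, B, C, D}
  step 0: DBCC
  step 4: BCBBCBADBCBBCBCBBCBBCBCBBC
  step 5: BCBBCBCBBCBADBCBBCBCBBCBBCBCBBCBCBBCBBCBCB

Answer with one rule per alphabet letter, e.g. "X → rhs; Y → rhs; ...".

A->B, B->BC, C->B, D->AD

  step 4 ⇒ step 5: BCBBCBADBCBBCBCBBCBBCBCBBC ⇒ BC·B·BC·BC·B·BC·B·AD·BC·B·BC·BC·B·BC·B·BC·BC·B·BC·BC·B·BC·B·BC·BC·B
    A ↦ B
    B ↦ BC
    C ↦ B
    D ↦ AD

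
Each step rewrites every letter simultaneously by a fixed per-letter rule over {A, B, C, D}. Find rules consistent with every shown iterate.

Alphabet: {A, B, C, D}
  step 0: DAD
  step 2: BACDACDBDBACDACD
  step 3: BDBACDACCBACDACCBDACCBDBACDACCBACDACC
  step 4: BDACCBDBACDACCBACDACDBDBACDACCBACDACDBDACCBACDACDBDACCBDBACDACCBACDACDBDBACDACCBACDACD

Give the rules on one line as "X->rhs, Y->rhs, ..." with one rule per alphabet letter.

A->B, B->BD, C->ACD, D->ACC

  step 3 ⇒ step 4: BDBACDACCBACDACCBDACCBDBACDACCBACDACC ⇒ BD·ACC·BD·B·ACD·ACC·B·ACD·ACD·BD·B·ACD·ACC·B·ACD·ACD·BD·ACC·B·ACD·ACD·BD·ACC·BD·B·ACD·ACC·B·ACD·ACD·BD·B·ACD·ACC·B·ACD·ACD
    A ↦ B
    B ↦ BD
    C ↦ ACD
    D ↦ ACC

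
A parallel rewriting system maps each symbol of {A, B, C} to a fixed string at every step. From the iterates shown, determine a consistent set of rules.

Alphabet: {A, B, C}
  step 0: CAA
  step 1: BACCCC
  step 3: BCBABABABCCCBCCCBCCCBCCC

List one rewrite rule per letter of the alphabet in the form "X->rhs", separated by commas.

  step 0 ⇒ step 1: CAA ⇒ BA·CC·CC
    A ↦ CC
    C ↦ BA
    B ↦ BC  (constrained at step 1)

A->CC, B->BC, C->BA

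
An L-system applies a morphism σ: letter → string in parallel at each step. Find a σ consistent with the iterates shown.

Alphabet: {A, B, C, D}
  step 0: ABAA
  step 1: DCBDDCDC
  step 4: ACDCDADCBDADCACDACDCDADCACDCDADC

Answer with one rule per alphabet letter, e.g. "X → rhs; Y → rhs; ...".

A->DC, B->BD, C->CD, D->A

  step 0 ⇒ step 1: ABAA ⇒ DC·BD·DC·DC
    A ↦ DC
    B ↦ BD
    C ↦ CD  (constrained at step 1)
    D ↦ A  (constrained at step 1)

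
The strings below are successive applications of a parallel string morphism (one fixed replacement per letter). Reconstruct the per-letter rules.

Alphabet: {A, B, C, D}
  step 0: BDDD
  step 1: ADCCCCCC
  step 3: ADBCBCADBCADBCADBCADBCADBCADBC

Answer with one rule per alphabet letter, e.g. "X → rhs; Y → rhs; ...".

A->B, B->AD, C->BC, D->CC

  step 0 ⇒ step 1: BDDD ⇒ AD·CC·CC·CC
    B ↦ AD
    D ↦ CC
    A ↦ B  (constrained at step 1)
    C ↦ BC  (constrained at step 1)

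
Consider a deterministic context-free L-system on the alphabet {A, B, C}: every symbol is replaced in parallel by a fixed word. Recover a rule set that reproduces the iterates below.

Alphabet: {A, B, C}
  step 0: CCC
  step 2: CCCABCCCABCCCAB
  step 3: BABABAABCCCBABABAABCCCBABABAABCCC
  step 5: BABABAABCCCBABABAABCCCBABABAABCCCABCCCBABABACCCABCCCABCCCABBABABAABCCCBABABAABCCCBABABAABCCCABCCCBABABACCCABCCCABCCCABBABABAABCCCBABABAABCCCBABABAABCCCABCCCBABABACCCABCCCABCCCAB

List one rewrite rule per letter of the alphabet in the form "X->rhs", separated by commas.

  step 2 ⇒ step 3: CCCABCCCABCCCAB ⇒ BA·BA·BA·AB·CCC·BA·BA·BA·AB·CCC·BA·BA·BA·AB·CCC
    A ↦ AB
    B ↦ CCC
    C ↦ BA

A->AB, B->CCC, C->BA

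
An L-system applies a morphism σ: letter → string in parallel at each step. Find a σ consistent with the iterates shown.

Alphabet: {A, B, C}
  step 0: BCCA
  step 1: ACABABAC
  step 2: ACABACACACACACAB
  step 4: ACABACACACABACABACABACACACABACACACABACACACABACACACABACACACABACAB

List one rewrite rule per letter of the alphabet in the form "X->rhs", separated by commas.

  step 1 ⇒ step 2: ACABABAC ⇒ AC·AB·AC·AC·AC·AC·AC·AB
    A ↦ AC
    B ↦ AC
    C ↦ AB

A->AC, B->AC, C->AB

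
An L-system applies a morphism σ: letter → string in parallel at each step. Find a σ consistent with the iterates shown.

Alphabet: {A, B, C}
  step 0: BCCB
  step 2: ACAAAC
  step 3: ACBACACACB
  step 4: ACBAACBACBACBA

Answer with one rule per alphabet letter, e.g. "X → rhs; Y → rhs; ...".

  step 3 ⇒ step 4: ACBACACACB ⇒ AC·B·A·AC·B·AC·B·AC·B·A
    A ↦ AC
    B ↦ A
    C ↦ B

A->AC, B->A, C->B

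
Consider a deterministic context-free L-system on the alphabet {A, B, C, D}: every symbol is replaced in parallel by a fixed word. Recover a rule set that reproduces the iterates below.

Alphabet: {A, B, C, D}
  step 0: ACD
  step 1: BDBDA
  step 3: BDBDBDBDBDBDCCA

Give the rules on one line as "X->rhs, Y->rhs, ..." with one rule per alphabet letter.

  step 0 ⇒ step 1: ACD ⇒ BD·BD·A
    A ↦ BD
    C ↦ BD
    D ↦ A
    B ↦ CC  (constrained at step 1)

A->BD, B->CC, C->BD, D->A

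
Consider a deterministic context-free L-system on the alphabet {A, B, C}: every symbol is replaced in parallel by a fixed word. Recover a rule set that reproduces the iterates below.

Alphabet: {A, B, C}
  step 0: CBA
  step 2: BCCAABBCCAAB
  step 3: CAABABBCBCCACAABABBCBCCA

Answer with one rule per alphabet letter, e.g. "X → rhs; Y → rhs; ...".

  step 2 ⇒ step 3: BCCAABBCCAAB ⇒ CA·AB·AB·BC·BC·CA·CA·AB·AB·BC·BC·CA
    A ↦ BC
    B ↦ CA
    C ↦ AB

A->BC, B->CA, C->AB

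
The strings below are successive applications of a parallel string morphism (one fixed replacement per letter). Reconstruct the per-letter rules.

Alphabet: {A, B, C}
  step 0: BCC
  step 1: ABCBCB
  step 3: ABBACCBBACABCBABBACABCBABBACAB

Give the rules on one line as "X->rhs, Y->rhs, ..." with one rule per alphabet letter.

  step 0 ⇒ step 1: BCC ⇒ AB·CB·CB
    B ↦ AB
    C ↦ CB
    A ↦ BAC  (constrained at step 1)

A->BAC, B->AB, C->CB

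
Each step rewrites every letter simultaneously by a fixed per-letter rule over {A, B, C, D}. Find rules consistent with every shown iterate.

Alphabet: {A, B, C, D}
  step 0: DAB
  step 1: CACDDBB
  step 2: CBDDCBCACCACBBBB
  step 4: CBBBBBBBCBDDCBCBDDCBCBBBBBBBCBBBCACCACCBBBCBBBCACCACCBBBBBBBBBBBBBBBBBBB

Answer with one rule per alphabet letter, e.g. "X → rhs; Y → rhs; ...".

  step 1 ⇒ step 2: CACDDBB ⇒ CB·DD·CB·CAC·CAC·BB·BB
    A ↦ DD
    B ↦ BB
    C ↦ CB
    D ↦ CAC

A->DD, B->BB, C->CB, D->CAC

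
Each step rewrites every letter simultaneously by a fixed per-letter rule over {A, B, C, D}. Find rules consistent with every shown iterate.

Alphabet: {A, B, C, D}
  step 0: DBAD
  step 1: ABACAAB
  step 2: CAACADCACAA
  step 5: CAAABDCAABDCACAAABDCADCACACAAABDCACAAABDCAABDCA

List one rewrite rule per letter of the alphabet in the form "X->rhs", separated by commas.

  step 1 ⇒ step 2: ABACAAB ⇒ CA·A·CA·D·CA·CA·A
    A ↦ CA
    B ↦ A
    C ↦ D
  step 0 ⇒ step 1: DBAD ⇒ AB·A·CA·AB
    D ↦ AB

A->CA, B->A, C->D, D->AB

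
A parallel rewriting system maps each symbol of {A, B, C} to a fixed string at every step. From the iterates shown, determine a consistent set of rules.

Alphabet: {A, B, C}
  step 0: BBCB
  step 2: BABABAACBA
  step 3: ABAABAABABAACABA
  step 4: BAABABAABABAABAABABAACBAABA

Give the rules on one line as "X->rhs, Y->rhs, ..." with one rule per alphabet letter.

A->BA, B->A, C->AC

  step 3 ⇒ step 4: ABAABAABABAACABA ⇒ BA·A·BA·BA·A·BA·BA·A·BA·A·BA·BA·AC·BA·A·BA
    A ↦ BA
    B ↦ A
    C ↦ AC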